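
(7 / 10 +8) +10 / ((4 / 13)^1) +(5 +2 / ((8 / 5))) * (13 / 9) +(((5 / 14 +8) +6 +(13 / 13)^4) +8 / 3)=85997 / 1260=68.25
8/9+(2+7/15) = 151/45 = 3.36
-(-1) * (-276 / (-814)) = 138 / 407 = 0.34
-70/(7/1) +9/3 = -7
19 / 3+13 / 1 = 58 / 3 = 19.33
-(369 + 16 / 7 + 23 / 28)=-10419 / 28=-372.11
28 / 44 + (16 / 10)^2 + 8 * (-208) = -456721 / 275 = -1660.80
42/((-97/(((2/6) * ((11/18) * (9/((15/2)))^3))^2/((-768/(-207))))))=-0.01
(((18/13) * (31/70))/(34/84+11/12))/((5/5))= 1116/2405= 0.46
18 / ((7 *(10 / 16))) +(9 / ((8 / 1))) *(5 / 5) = 1467 / 280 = 5.24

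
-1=-1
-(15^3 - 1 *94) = -3281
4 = 4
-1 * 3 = -3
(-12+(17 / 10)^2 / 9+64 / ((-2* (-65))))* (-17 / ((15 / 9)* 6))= 2225011 / 117000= 19.02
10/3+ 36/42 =88/21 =4.19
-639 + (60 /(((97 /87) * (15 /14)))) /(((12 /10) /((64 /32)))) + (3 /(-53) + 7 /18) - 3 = -51632167 /92538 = -557.96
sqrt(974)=31.21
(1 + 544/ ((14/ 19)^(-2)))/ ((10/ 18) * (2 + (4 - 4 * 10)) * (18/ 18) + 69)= 962865/ 162811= 5.91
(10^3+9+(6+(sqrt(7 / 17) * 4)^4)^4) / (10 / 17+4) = 41566461653386625 / 32006416494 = 1298691.52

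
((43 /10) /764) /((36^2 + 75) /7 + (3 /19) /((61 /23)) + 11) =348859 /12825382600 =0.00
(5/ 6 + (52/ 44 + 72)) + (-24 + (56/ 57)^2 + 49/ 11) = 3962377/ 71478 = 55.43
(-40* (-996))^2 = 1587225600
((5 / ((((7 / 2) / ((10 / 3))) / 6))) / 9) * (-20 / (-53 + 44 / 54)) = 12000 / 9863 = 1.22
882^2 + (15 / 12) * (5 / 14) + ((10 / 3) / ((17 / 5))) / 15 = 6665257217 / 8568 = 777924.51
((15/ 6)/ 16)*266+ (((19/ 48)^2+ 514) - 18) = 537.72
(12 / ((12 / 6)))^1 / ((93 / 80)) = 160 / 31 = 5.16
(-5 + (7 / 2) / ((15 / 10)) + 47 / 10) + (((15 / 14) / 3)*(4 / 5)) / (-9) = 1261 / 630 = 2.00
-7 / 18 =-0.39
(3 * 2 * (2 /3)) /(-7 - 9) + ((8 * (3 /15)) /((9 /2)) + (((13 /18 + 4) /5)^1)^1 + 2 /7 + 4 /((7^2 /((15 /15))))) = 1389 /980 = 1.42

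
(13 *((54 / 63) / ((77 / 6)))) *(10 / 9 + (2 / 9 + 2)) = 1560 / 539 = 2.89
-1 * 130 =-130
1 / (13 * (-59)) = -1 / 767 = -0.00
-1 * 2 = -2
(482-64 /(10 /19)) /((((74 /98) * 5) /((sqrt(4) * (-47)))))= -8300012 /925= -8972.99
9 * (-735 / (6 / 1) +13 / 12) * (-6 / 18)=1457 / 4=364.25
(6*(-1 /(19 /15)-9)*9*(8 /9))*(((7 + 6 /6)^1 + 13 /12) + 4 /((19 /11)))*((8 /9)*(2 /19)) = -10312832 /20577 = -501.18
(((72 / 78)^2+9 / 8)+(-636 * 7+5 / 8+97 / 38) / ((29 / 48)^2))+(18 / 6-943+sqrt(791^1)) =-283568907749 / 21603608+sqrt(791) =-13097.87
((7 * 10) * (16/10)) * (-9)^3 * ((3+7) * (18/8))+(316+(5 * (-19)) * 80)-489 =-1844853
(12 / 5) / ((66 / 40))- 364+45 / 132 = -15937 / 44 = -362.20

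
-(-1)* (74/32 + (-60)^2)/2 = 57637/32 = 1801.16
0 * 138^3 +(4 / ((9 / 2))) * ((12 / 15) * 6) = 64 / 15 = 4.27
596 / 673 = 0.89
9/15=3/5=0.60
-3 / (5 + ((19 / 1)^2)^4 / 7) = -0.00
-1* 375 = -375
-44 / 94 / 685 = -22 / 32195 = -0.00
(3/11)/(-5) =-3/55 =-0.05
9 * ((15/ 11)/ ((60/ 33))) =27/ 4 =6.75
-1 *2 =-2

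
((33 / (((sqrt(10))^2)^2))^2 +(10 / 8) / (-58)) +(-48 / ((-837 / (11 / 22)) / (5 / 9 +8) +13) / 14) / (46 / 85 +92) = 111336113 / 1271670000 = 0.09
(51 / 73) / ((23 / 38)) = 1938 / 1679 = 1.15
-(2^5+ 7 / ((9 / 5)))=-323 / 9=-35.89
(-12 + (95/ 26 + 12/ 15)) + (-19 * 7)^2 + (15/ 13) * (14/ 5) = 2299009/ 130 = 17684.68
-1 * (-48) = 48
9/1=9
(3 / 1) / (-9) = -1 / 3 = -0.33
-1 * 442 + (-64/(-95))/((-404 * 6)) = -12722978/28785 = -442.00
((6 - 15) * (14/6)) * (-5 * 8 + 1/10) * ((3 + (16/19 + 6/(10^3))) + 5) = 37069137/5000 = 7413.83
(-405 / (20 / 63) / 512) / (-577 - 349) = 5103 / 1896448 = 0.00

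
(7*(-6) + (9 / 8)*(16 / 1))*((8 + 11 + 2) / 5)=-100.80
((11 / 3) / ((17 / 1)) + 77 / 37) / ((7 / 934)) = 4047956 / 13209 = 306.45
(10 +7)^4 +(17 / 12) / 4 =4009025 / 48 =83521.35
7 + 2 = 9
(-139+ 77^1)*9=-558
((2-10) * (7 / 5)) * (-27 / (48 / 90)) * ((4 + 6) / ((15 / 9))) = 3402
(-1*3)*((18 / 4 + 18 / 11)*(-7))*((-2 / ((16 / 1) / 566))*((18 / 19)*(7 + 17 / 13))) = -194960115 / 2717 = -71755.66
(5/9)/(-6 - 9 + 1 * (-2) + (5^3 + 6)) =5/1026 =0.00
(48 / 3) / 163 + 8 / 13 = 1512 / 2119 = 0.71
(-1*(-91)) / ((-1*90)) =-91 / 90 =-1.01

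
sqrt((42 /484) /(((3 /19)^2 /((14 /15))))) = 133 * sqrt(5) /165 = 1.80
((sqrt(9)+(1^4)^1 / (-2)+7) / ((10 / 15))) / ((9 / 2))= 19 / 6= 3.17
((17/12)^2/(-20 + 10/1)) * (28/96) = -2023/34560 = -0.06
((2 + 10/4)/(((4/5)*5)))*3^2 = 81/8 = 10.12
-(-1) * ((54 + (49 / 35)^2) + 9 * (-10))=-851 / 25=-34.04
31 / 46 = 0.67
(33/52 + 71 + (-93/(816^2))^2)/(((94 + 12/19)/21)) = 6101492087626369/383822041055232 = 15.90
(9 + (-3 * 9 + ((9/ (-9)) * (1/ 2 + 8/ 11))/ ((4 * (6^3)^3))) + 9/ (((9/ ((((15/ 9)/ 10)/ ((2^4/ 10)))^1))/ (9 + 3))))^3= -166527100674316769080421377/ 35435656596858259636224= -4699.42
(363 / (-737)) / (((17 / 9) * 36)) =-33 / 4556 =-0.01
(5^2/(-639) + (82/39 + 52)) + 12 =548789/8307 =66.06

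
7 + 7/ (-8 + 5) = 4.67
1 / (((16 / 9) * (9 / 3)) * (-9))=-1 / 48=-0.02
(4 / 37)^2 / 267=16 / 365523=0.00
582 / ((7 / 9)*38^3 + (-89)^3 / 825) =1440450 / 103513693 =0.01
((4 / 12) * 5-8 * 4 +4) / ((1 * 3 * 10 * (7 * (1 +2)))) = -79 / 1890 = -0.04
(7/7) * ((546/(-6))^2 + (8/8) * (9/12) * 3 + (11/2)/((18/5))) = 74563/9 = 8284.78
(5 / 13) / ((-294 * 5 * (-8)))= 1 / 30576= 0.00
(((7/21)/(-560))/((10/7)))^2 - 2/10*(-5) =5760001/5760000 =1.00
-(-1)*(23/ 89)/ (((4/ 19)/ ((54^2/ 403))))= 318573/ 35867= 8.88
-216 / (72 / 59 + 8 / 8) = -12744 / 131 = -97.28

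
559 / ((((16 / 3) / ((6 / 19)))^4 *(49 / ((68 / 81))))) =769743 / 6538986496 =0.00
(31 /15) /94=31 /1410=0.02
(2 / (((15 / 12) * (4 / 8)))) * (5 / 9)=16 / 9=1.78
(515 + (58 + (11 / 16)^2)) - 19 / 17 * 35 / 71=177028223 / 308992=572.92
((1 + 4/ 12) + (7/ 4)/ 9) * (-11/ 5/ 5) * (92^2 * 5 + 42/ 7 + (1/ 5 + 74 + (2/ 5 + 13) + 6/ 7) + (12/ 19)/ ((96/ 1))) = -27303038587/ 957600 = -28511.95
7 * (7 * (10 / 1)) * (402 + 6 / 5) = 197568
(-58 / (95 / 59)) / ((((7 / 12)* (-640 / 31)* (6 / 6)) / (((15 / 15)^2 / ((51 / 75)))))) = 159123 / 36176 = 4.40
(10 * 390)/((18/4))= 2600/3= 866.67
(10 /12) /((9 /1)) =5 /54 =0.09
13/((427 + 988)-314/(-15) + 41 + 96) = 0.01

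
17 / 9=1.89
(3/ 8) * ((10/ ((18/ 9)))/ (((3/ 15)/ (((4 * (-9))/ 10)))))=-135/ 4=-33.75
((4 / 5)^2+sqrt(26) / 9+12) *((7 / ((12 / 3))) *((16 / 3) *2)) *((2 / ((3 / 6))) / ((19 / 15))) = 1120 *sqrt(26) / 171+70784 / 95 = 778.49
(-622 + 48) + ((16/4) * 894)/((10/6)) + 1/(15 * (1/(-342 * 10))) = 6718/5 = 1343.60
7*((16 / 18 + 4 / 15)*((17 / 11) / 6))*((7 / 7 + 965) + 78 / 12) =601783 / 297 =2026.21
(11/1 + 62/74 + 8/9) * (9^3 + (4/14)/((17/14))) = 52538486/5661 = 9280.78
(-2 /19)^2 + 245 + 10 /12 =532499 /2166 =245.84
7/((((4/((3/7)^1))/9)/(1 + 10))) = 74.25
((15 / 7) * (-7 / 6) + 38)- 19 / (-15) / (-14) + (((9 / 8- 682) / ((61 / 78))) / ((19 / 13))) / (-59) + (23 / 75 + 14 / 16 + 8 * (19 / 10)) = 17774150713 / 287200200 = 61.89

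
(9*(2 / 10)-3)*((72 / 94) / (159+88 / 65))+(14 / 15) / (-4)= -3513407 / 14696430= -0.24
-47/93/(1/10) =-470/93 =-5.05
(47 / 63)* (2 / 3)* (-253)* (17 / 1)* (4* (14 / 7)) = -3234352 / 189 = -17112.97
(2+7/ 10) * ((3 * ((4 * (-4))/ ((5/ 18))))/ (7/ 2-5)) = 7776/ 25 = 311.04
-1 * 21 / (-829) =0.03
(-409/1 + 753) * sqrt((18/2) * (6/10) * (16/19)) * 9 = 37152 * sqrt(285)/95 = 6602.08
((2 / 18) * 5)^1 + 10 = 95 / 9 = 10.56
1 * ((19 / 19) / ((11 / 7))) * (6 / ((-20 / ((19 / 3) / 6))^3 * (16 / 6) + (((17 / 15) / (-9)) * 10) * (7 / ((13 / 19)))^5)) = -1443978155529 / 60237719431994269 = -0.00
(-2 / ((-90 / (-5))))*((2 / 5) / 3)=-2 / 135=-0.01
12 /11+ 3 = 45 /11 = 4.09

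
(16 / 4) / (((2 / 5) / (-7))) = -70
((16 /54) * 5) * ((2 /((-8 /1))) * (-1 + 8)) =-70 /27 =-2.59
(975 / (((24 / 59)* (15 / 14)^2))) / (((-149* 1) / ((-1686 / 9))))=10560823 / 4023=2625.11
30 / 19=1.58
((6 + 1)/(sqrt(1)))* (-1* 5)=-35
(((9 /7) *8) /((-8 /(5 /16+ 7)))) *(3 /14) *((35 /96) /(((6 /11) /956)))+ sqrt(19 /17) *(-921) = -4613895 /3584- 921 *sqrt(323) /17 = -2261.03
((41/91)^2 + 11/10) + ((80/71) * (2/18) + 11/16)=895624057/423324720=2.12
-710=-710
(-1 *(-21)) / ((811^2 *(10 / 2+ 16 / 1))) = 0.00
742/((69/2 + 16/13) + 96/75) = 482300/24057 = 20.05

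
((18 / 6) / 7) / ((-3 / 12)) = -12 / 7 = -1.71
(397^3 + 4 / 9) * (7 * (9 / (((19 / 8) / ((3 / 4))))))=23651752362 / 19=1244829071.68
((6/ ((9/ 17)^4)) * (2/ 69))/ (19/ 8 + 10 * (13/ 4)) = 2672672/ 42101937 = 0.06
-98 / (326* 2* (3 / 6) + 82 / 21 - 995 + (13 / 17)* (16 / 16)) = 17493 / 118583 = 0.15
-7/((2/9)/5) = -315/2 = -157.50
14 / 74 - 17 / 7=-580 / 259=-2.24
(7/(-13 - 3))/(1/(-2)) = 7/8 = 0.88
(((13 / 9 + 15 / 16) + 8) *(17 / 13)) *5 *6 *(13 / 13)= 407.29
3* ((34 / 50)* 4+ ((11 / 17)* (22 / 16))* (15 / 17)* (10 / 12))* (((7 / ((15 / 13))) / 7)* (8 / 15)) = 1690247 / 361250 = 4.68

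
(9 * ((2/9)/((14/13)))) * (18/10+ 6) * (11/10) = 5577/350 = 15.93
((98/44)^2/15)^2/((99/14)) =40353607/2609026200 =0.02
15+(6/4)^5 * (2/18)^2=483/32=15.09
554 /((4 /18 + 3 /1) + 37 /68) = 147.09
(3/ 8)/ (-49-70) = -3/ 952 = -0.00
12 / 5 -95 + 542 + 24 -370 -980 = -4383 / 5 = -876.60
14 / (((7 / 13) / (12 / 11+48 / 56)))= 3900 / 77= 50.65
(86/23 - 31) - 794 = -18889/23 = -821.26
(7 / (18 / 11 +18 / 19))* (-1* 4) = -1463 / 135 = -10.84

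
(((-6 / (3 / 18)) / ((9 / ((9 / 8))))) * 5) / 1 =-45 / 2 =-22.50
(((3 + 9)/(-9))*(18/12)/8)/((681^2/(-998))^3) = 248502998/99743056266780081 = 0.00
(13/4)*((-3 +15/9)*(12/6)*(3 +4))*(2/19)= -364/57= -6.39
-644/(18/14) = -4508/9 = -500.89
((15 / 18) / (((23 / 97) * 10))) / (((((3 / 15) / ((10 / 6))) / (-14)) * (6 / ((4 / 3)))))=-16975 / 1863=-9.11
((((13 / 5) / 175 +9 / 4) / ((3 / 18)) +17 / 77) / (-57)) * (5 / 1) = -265841 / 219450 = -1.21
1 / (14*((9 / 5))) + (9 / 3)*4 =1517 / 126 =12.04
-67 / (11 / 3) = -201 / 11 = -18.27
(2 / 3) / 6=1 / 9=0.11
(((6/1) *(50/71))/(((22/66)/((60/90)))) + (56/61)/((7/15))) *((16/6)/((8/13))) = 195520/4331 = 45.14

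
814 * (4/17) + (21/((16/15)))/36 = 208979/1088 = 192.08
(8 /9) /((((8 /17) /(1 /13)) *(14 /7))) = 0.07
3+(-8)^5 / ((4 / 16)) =-131069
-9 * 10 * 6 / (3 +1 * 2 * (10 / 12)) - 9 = -873 / 7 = -124.71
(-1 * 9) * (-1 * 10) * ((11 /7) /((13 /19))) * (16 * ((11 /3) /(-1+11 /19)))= -2620860 /91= -28800.66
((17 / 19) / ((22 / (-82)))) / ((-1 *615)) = 17 / 3135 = 0.01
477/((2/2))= 477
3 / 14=0.21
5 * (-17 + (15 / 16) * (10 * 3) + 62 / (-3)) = -1145 / 24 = -47.71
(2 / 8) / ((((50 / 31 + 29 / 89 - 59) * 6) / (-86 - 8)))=129673 / 1889184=0.07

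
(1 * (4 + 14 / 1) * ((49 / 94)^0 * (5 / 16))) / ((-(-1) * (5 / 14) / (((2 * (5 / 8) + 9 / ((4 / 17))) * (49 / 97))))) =314.27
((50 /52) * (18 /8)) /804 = 75 /27872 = 0.00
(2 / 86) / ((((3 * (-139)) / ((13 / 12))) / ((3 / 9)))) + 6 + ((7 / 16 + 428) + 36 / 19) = 21406116467 / 49059216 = 436.33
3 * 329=987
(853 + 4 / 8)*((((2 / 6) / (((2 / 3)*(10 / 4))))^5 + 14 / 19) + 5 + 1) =682832433 / 118750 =5750.17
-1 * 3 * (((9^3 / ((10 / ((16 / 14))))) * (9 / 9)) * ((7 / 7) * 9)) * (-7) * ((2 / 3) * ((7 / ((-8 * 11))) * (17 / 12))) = -260253 / 220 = -1182.97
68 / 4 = 17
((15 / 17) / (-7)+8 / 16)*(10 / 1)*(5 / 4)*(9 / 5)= 4005 / 476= 8.41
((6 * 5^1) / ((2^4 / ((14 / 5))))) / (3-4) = -5.25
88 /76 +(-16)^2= 4886 /19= 257.16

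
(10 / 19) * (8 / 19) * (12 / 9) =320 / 1083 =0.30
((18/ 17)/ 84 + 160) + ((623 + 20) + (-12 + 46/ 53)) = 9988781/ 12614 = 791.88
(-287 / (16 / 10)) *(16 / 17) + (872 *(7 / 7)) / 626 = -890898 / 5321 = -167.43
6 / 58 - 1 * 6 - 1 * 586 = -591.90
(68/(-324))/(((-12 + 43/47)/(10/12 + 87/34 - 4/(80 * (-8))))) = 1303357/20256480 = 0.06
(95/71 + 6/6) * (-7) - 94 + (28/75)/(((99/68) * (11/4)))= -639464564/5798925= -110.27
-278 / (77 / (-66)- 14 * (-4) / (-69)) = 12788 / 91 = 140.53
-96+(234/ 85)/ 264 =-359001/ 3740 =-95.99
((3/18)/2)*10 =5/6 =0.83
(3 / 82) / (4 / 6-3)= -9 / 574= -0.02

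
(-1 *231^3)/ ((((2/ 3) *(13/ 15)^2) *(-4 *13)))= 8320313925/ 17576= 473390.64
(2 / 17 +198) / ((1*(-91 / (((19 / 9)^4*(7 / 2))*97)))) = -21287674708 / 1449981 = -14681.35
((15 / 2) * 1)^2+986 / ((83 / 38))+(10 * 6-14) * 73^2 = 81553035 / 332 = 245641.67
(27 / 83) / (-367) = -27 / 30461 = -0.00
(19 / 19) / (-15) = -1 / 15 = -0.07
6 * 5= 30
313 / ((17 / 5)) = 1565 / 17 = 92.06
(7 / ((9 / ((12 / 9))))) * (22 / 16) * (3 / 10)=77 / 180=0.43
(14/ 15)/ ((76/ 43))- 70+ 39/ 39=-39029/ 570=-68.47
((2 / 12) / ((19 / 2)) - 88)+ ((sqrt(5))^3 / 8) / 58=-5015 / 57+ 5 * sqrt(5) / 464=-87.96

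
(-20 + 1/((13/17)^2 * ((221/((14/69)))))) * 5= -15158110/151593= -99.99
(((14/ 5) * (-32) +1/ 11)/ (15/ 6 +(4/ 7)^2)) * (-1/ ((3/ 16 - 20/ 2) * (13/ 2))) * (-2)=30877056/ 31094635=0.99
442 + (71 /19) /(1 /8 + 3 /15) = 453.50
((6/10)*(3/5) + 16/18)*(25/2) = 281/18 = 15.61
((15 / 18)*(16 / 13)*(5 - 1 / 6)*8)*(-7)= -32480 / 117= -277.61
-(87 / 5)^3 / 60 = -219501 / 2500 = -87.80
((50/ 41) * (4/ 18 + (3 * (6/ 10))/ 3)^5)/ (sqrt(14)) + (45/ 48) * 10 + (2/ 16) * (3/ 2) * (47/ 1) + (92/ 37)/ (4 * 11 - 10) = 69343957 * sqrt(14)/ 2118382875 + 183775/ 10064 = 18.38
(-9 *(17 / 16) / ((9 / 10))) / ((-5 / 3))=51 / 8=6.38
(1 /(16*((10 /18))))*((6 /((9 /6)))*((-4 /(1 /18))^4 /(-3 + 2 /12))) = -362797056 /85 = -4268200.66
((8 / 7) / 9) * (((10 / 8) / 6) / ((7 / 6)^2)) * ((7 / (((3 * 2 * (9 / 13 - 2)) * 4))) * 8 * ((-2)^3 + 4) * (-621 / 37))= -71760 / 30821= -2.33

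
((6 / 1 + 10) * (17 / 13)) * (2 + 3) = 1360 / 13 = 104.62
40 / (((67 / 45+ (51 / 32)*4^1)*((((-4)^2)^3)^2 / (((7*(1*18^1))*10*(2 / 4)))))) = 70875 / 371064832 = 0.00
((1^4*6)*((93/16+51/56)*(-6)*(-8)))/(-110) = -6777/385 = -17.60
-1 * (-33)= 33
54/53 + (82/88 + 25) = 62849/2332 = 26.95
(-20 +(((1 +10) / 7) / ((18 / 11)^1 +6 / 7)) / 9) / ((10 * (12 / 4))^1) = -34439 / 51840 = -0.66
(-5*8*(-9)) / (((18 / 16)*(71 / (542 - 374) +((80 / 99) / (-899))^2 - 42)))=-28389501955584 / 3688628484119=-7.70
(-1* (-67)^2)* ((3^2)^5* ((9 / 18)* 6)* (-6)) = 4771277298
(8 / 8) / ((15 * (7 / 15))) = 1 / 7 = 0.14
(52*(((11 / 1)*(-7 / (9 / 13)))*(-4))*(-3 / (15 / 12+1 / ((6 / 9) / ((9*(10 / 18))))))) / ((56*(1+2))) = -14872 / 315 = -47.21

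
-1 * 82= -82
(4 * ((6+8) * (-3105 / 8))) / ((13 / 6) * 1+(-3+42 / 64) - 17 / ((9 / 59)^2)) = 8048160 / 270589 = 29.74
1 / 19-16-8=-455 / 19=-23.95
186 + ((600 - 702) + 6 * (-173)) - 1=-955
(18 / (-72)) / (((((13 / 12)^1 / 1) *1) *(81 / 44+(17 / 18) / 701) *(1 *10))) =-416394 / 33241195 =-0.01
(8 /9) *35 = 280 /9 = 31.11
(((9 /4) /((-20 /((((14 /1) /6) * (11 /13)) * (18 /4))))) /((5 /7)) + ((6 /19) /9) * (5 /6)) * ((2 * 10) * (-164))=99899083 /22230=4493.89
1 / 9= 0.11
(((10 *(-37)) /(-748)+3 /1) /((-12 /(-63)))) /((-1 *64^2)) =-27447 /6127616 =-0.00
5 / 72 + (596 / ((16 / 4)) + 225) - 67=22109 / 72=307.07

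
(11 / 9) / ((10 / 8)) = 44 / 45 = 0.98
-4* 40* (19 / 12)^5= -12380495 / 7776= -1592.14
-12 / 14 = -6 / 7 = -0.86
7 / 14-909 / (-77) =1895 / 154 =12.31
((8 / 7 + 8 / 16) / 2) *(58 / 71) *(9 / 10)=6003 / 9940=0.60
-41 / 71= -0.58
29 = 29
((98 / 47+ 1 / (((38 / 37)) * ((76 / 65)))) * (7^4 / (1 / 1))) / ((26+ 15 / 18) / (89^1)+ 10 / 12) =6173.42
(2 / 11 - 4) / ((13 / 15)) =-630 / 143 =-4.41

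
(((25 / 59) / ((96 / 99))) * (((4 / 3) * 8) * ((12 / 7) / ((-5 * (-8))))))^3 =4492125 / 563559976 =0.01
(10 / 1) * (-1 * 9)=-90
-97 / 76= -1.28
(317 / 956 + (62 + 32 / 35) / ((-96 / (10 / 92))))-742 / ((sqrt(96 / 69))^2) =-656362031 / 1231328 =-533.05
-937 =-937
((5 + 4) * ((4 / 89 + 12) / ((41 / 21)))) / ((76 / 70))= 3545640 / 69331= 51.14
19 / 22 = 0.86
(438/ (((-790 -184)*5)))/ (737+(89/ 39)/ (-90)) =-0.00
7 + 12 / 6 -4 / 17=149 / 17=8.76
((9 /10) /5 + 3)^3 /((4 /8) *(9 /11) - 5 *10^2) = -44216469 /686937500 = -0.06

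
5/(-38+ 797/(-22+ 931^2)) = -866739/6587057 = -0.13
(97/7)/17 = 97/119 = 0.82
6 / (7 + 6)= 6 / 13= 0.46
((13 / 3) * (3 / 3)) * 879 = 3809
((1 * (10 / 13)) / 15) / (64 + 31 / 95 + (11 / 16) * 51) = 3040 / 5891769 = 0.00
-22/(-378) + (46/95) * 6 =53209/17955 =2.96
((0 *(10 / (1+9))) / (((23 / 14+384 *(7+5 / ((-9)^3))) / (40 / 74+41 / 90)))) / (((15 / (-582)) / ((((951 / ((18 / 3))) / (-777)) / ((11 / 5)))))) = 0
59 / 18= 3.28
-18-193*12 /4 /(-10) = 39.90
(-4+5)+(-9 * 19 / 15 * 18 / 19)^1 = -49 / 5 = -9.80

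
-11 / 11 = -1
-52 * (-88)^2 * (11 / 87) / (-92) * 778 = 861550976 / 2001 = 430560.21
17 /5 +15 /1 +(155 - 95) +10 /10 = 397 /5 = 79.40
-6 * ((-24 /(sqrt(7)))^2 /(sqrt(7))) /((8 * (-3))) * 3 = 432 * sqrt(7) /49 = 23.33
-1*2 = -2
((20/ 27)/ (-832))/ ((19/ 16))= -5/ 6669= -0.00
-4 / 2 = -2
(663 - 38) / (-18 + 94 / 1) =8.22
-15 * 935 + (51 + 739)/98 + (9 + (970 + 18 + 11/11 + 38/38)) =-637879/49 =-13017.94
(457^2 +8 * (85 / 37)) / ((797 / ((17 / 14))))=131377581 / 412846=318.22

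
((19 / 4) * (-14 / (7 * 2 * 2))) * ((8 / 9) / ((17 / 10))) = -190 / 153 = -1.24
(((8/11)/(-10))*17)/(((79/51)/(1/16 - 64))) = 80631/1580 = 51.03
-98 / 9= -10.89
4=4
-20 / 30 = -2 / 3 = -0.67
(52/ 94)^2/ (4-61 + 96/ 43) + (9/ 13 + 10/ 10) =114070406/ 67628535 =1.69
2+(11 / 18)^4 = 224593 / 104976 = 2.14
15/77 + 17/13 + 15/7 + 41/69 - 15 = -743213/69069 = -10.76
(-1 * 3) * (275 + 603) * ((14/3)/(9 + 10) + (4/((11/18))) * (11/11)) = -3738524/209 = -17887.67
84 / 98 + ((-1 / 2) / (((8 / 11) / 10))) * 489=-188217 / 56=-3361.02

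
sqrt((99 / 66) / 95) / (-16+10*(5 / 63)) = -63*sqrt(570) / 182020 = -0.01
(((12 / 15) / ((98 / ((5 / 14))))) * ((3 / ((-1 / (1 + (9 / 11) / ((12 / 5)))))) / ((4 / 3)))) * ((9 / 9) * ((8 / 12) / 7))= -177 / 211288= -0.00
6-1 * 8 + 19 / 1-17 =0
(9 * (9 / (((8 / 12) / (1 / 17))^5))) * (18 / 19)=177147 / 431636528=0.00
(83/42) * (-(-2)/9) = 83/189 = 0.44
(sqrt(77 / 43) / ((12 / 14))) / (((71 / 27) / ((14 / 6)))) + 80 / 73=2.48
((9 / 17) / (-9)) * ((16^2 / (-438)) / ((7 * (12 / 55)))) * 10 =17600 / 78183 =0.23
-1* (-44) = 44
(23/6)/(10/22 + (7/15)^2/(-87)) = 71775/8464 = 8.48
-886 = -886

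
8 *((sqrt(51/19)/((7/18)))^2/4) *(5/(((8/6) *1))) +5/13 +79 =2571882/12103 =212.50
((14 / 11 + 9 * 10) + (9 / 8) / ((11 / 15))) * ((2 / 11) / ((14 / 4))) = 8167 / 1694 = 4.82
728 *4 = 2912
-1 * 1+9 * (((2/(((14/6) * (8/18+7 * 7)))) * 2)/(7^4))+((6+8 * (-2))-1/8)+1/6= -1966983917/179498760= -10.96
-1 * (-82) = 82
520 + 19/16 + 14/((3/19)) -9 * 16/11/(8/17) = 307315/528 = 582.04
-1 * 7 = -7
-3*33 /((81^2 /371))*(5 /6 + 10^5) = -2448620405 /4374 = -559812.62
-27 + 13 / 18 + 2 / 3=-461 / 18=-25.61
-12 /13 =-0.92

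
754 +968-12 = 1710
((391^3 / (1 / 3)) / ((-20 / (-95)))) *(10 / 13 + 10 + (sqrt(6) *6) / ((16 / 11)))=112439541951 *sqrt(6) / 32 + 119254059645 / 13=17780248725.09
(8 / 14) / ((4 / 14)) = 2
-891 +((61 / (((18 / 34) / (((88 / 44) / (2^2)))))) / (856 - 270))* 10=-4693949 / 5274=-890.02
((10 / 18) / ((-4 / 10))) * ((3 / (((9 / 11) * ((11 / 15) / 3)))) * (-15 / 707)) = 625 / 1414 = 0.44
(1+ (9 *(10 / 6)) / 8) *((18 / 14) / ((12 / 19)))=1311 / 224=5.85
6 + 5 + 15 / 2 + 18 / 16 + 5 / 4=167 / 8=20.88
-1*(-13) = 13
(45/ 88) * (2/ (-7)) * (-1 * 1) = 45/ 308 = 0.15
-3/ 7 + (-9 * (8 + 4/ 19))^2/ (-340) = -3541683/ 214795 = -16.49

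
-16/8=-2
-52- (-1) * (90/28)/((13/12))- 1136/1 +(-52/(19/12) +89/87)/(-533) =-7308136595/6167343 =-1184.97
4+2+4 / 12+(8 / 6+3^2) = 50 / 3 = 16.67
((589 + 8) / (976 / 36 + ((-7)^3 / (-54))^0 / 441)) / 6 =87759 / 23914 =3.67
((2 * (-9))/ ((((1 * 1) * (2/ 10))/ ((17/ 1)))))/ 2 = -765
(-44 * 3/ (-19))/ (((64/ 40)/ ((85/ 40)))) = 2805/ 304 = 9.23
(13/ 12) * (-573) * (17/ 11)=-42211/ 44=-959.34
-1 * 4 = -4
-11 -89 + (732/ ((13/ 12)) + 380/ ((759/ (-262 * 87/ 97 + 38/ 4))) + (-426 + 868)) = 865982140/ 957099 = 904.80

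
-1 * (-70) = 70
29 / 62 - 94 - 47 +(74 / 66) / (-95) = -27317549 / 194370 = -140.54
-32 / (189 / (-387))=1376 / 21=65.52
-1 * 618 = -618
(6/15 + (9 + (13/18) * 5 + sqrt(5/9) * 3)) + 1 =sqrt(5) + 1261/90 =16.25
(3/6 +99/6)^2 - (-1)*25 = 314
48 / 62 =24 / 31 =0.77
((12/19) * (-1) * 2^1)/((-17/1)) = 24/323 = 0.07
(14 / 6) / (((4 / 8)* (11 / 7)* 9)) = 98 / 297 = 0.33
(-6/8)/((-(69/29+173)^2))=2523/103469584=0.00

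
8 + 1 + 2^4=25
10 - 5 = 5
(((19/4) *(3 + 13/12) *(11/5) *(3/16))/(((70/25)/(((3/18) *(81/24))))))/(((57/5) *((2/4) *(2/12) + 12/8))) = 3465/38912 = 0.09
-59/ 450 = -0.13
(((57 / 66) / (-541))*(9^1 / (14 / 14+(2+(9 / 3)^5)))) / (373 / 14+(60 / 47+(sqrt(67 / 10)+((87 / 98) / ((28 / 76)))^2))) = -391847520189757345 / 224942531959198700674137+1161865330226342*sqrt(670) / 224942531959198700674137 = -0.00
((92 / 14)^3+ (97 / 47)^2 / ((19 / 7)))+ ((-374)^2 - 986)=2003575681435 / 14396053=139175.35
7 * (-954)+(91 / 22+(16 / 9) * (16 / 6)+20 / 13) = -51487087 / 7722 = -6667.58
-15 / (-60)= 1 / 4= 0.25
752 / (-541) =-752 / 541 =-1.39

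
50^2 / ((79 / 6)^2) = 90000 / 6241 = 14.42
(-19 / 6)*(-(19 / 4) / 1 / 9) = 361 / 216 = 1.67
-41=-41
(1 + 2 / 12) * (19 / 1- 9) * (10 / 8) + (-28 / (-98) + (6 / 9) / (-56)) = 104 / 7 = 14.86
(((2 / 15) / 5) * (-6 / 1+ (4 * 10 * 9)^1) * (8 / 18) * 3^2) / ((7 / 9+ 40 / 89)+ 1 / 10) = 28.45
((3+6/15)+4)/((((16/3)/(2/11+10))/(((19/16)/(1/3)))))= 44289/880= 50.33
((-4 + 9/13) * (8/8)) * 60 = -2580/13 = -198.46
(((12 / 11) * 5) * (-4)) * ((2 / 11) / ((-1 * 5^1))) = 96 / 121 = 0.79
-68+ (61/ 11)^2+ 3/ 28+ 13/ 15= -1843451/ 50820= -36.27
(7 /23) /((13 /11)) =77 /299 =0.26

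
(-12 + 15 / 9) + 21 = 32 / 3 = 10.67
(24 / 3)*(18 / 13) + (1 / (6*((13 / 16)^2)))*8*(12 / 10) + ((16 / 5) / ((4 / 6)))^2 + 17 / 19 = 3005121 / 80275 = 37.44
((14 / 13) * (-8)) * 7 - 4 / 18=-7082 / 117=-60.53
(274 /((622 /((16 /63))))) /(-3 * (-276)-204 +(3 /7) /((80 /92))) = 43840 /244713771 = 0.00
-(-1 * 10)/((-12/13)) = -65/6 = -10.83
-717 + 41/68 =-48715/68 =-716.40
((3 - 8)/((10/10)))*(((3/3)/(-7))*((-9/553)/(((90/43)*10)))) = -0.00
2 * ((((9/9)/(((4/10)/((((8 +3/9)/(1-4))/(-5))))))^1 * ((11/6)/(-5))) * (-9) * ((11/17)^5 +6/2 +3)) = 477410615/8519142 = 56.04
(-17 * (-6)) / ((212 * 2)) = 51 / 212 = 0.24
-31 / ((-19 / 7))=217 / 19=11.42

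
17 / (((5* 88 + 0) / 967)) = 16439 / 440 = 37.36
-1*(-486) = 486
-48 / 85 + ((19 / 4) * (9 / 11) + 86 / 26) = 322319 / 48620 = 6.63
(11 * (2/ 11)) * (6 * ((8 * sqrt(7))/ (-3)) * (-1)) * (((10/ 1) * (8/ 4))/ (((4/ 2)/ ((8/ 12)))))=640 * sqrt(7)/ 3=564.43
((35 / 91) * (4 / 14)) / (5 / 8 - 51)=-80 / 36673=-0.00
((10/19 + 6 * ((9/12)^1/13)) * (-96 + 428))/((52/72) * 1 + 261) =1287828/1163617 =1.11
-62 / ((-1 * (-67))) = -62 / 67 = -0.93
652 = 652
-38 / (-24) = 1.58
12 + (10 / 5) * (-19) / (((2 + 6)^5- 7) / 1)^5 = 452863162163468453997574 / 37738596846955704499801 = 12.00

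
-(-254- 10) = 264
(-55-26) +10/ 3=-233/ 3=-77.67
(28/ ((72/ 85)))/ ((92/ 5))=2975/ 1656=1.80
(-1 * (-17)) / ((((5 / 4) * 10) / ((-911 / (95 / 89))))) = -2756686 / 2375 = -1160.71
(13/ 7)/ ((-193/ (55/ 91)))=-0.01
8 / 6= 4 / 3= 1.33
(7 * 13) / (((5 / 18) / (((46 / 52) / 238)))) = 207 / 170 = 1.22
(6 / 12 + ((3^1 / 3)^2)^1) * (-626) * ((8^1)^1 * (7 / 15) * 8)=-140224 / 5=-28044.80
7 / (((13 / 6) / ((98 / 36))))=343 / 39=8.79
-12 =-12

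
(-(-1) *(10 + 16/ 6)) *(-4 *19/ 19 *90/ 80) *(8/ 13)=-456/ 13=-35.08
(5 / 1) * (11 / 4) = 55 / 4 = 13.75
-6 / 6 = -1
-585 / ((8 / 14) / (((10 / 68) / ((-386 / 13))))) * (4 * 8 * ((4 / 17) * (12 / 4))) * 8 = 51105600 / 55777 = 916.25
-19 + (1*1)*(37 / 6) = -77 / 6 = -12.83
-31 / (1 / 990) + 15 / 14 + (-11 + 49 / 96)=-30699.42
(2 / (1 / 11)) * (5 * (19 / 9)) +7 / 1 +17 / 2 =247.72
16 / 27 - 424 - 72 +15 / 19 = -253739 / 513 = -494.62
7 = 7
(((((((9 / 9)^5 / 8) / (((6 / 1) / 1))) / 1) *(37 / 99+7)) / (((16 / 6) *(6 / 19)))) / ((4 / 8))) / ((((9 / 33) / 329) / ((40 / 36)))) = 11408075 / 23328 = 489.03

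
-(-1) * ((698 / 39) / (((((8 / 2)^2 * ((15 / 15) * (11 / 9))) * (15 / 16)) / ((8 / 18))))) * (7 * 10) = 39088 / 1287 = 30.37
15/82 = 0.18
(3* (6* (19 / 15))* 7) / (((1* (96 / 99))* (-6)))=-4389 / 160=-27.43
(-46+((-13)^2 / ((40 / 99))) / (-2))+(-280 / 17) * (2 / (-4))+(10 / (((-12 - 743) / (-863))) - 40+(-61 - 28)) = -74847917 / 205360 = -364.47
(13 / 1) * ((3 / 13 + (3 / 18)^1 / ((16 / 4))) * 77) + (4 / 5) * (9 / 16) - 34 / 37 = 272.24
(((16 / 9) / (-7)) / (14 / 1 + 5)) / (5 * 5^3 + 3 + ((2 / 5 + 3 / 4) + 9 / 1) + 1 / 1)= -320 / 15301251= -0.00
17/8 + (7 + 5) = 113/8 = 14.12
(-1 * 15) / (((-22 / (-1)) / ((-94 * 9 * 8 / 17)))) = 50760 / 187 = 271.44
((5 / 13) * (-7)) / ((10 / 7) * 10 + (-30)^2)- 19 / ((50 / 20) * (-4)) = 31567 / 16640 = 1.90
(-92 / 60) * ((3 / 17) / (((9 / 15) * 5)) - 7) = 2714 / 255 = 10.64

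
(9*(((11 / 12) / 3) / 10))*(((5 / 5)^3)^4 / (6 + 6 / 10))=1 / 24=0.04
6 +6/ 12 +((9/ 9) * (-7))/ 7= 11/ 2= 5.50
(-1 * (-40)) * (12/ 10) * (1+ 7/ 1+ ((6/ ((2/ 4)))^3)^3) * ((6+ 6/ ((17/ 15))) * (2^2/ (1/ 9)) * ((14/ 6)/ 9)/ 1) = 443823667445760/ 17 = 26107274555632.94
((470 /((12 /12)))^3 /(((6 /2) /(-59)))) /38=-3062778500 /57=-53732956.14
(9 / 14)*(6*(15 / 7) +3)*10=4995 / 49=101.94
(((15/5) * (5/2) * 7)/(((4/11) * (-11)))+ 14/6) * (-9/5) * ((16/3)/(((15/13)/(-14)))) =-94276/75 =-1257.01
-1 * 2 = -2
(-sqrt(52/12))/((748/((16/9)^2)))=-64*sqrt(39)/45441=-0.01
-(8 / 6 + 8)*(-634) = 17752 / 3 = 5917.33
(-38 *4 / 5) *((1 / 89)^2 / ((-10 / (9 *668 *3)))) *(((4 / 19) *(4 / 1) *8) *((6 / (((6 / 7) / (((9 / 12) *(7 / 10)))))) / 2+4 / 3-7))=-176800896 / 990125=-178.56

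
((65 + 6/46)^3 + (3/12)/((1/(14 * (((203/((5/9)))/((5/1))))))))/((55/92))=30587546066/66125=462571.59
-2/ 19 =-0.11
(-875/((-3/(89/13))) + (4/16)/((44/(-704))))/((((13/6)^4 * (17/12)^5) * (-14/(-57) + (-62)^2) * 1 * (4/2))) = 119050725224448/57758692839430661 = 0.00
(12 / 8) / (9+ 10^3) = 3 / 2018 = 0.00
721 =721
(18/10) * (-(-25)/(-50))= -0.90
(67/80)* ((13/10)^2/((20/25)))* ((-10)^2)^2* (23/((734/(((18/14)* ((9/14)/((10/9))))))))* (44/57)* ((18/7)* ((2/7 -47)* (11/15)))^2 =81060949623359277/32814659080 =2470266.40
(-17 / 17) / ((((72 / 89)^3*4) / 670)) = -236164615 / 746496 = -316.36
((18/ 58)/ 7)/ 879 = 0.00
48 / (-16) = -3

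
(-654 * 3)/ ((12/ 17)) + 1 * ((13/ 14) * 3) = -19437/ 7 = -2776.71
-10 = -10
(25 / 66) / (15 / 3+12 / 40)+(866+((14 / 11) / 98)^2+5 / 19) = 866.33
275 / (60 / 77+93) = 21175 / 7221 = 2.93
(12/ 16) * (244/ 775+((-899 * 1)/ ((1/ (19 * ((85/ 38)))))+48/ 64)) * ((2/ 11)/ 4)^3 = -355319847/ 132035200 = -2.69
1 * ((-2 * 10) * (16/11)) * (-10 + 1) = 2880/11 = 261.82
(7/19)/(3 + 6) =7/171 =0.04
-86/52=-43/26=-1.65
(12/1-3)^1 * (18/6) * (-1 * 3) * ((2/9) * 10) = -180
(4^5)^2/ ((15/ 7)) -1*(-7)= 7340137/ 15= 489342.47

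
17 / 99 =0.17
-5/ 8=-0.62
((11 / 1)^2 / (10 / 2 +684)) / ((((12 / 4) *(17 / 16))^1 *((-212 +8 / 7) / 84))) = -94864 / 4322097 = -0.02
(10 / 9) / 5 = 2 / 9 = 0.22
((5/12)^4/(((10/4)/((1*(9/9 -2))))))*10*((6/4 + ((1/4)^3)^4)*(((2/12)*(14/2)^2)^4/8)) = -90672483203640625/901736973729792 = -100.55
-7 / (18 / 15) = -35 / 6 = -5.83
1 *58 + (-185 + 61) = -66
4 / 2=2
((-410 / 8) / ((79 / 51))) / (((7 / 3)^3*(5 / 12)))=-169371 / 27097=-6.25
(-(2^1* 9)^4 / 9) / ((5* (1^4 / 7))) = -81648 / 5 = -16329.60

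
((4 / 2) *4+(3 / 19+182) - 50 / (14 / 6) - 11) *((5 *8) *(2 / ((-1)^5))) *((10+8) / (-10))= 3020832 / 133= 22713.02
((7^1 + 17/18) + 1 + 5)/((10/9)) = 251/20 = 12.55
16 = 16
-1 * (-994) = 994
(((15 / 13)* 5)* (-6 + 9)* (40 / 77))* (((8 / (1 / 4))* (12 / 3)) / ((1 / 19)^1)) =21888000 / 1001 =21866.13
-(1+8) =-9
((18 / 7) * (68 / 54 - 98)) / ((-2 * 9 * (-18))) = -1306 / 1701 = -0.77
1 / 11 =0.09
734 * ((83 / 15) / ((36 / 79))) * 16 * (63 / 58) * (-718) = -48378647576 / 435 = -111215281.78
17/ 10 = 1.70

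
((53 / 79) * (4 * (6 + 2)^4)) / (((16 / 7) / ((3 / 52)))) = 277.44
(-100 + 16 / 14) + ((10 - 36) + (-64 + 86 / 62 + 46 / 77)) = -446065 / 2387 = -186.87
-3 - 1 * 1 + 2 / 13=-3.85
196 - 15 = 181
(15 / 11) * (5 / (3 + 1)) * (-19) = -1425 / 44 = -32.39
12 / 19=0.63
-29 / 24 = -1.21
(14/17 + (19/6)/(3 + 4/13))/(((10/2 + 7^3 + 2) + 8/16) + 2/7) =54677/10769823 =0.01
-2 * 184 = -368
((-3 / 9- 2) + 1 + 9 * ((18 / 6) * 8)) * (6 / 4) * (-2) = -644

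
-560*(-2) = 1120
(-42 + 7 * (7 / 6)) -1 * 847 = -5285 / 6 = -880.83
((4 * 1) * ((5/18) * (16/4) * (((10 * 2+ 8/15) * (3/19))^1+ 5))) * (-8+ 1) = -4872/19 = -256.42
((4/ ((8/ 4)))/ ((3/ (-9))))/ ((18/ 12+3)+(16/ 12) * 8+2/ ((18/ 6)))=-36/ 95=-0.38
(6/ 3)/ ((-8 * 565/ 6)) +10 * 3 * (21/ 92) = 88953/ 12995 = 6.85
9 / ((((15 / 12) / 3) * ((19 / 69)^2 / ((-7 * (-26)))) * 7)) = 7406.59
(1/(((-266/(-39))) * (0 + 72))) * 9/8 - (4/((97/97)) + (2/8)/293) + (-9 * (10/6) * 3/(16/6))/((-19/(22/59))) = -1079288943/294293888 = -3.67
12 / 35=0.34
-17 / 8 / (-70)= 0.03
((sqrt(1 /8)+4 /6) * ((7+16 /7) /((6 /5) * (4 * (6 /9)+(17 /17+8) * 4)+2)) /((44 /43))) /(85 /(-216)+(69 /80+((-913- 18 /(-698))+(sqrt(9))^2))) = -877909500 /6345793634411- 658432125 * sqrt(2) /12691587268822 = -0.00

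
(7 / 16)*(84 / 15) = 49 / 20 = 2.45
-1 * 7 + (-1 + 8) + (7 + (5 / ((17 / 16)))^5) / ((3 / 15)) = 16433694995 / 1419857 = 11574.19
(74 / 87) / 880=37 / 38280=0.00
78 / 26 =3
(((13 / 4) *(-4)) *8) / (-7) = 104 / 7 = 14.86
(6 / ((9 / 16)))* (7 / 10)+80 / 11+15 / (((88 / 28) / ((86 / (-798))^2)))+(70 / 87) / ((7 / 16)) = 134088079 / 8061130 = 16.63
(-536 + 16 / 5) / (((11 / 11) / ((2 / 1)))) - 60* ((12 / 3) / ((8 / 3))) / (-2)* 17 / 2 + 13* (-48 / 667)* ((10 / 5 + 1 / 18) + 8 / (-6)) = -13682351 / 20010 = -683.78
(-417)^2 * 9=1565001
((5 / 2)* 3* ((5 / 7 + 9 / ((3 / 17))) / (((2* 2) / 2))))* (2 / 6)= 905 / 14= 64.64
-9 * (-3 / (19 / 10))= 14.21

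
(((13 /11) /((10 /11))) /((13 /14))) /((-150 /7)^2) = 0.00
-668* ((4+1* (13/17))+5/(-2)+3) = -59786/17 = -3516.82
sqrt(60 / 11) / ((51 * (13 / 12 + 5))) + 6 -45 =-39 + 8 * sqrt(165) / 13651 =-38.99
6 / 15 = 2 / 5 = 0.40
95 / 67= 1.42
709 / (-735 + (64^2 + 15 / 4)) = 2836 / 13459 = 0.21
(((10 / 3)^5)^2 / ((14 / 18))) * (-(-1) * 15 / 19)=171897.51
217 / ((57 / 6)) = 434 / 19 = 22.84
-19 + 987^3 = 961504784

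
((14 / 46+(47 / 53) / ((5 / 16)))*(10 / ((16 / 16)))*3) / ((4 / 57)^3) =10639893429 / 39008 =272761.83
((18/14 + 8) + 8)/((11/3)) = 4.71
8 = 8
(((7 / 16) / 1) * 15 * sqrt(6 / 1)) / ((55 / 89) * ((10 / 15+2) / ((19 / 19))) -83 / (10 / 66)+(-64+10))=-140175 * sqrt(6) / 12819248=-0.03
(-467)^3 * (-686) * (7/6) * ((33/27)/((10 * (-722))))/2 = -2689895986393/389880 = -6899292.05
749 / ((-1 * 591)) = -749 / 591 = -1.27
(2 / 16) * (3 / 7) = 0.05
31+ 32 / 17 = 559 / 17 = 32.88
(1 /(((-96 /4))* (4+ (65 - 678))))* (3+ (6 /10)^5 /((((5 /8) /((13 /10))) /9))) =116033 /380625000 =0.00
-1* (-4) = 4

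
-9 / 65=-0.14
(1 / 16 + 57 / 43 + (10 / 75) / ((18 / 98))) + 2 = 382109 / 92880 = 4.11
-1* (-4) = 4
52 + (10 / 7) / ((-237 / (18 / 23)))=661328 / 12719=52.00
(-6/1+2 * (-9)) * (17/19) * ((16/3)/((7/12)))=-26112/133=-196.33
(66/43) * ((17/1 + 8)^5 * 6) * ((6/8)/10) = 580078125/86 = 6745094.48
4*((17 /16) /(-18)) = -17 /72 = -0.24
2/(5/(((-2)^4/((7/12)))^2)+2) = 1.00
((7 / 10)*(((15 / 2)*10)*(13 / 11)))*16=10920 / 11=992.73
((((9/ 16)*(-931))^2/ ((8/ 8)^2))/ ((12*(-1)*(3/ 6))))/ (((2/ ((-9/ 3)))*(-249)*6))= -7800849/ 169984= -45.89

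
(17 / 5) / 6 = 0.57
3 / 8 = 0.38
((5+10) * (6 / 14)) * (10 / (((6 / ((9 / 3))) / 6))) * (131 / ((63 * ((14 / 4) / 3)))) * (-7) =-117900 / 49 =-2406.12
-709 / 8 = -88.62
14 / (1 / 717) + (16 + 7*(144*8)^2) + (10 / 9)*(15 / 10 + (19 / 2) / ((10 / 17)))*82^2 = 84884824 / 9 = 9431647.11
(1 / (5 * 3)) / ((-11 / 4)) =-4 / 165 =-0.02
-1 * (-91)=91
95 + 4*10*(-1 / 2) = 75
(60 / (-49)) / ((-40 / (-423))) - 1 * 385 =-38999 / 98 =-397.95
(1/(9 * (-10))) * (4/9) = -2/405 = -0.00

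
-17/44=-0.39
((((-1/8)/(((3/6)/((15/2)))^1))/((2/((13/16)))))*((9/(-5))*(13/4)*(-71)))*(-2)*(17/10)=5507541/5120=1075.69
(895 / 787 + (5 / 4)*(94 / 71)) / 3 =312035 / 335262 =0.93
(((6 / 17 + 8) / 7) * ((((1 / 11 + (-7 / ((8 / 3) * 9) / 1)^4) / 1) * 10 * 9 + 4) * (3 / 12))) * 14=184737953 / 3446784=53.60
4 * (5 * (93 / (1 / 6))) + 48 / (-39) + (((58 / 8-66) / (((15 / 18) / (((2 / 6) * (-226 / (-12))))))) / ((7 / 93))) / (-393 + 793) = 1622576467 / 145600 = 11144.07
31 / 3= 10.33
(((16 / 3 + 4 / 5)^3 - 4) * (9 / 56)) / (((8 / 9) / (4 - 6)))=-573891 / 7000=-81.98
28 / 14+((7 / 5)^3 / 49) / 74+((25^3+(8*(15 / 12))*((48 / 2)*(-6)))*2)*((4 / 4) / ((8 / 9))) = 590487639 / 18500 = 31918.25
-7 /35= -1 /5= -0.20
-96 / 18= -16 / 3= -5.33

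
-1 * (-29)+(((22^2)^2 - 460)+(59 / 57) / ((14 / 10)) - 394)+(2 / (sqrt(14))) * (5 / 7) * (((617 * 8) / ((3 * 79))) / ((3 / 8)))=197440 * sqrt(14) / 34839+93139264 / 399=233452.94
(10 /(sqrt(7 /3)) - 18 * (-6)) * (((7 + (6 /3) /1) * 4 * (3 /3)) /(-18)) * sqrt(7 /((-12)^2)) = sqrt(7) * (-378 - 5 * sqrt(21)) /21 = -50.51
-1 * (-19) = 19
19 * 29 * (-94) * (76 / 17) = -3936344 / 17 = -231549.65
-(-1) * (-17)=-17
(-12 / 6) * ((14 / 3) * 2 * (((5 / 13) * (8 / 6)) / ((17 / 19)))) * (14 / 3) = -49.93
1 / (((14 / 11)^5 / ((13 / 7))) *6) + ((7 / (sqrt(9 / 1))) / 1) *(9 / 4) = 120683855 / 22588608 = 5.34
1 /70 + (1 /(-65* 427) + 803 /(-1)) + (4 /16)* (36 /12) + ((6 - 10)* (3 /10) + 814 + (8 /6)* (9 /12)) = 11.56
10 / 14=5 / 7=0.71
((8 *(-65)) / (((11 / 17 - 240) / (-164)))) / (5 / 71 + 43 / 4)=-31671680 / 961849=-32.93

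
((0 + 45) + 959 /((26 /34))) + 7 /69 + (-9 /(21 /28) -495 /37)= 42276148 /33189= 1273.80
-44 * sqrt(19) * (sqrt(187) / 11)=-238.43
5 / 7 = 0.71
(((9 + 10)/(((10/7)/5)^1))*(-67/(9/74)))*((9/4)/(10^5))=-329707/400000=-0.82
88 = 88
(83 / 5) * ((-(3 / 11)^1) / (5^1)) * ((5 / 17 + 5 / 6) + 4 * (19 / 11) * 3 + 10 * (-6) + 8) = 2807309 / 102850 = 27.30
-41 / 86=-0.48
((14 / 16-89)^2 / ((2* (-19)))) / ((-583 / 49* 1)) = 24354225 / 1417856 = 17.18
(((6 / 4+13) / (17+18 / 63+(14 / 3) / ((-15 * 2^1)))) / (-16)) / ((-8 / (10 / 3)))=15225 / 690688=0.02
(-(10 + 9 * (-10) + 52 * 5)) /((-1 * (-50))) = -18 /5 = -3.60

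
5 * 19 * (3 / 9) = 31.67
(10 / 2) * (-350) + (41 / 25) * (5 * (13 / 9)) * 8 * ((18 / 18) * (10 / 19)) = -290722 / 171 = -1700.13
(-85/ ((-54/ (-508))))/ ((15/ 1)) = -4318/ 81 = -53.31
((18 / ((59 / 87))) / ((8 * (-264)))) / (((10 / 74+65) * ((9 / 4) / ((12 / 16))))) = -3219 / 50050880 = -0.00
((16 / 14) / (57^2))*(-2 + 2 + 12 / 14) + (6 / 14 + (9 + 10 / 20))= 1053791 / 106134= 9.93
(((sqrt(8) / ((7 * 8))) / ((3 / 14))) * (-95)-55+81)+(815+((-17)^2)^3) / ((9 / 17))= 136784254 / 3-95 * sqrt(2) / 6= 45594728.94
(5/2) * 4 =10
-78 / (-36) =2.17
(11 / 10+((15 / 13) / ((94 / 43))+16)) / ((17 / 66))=3554298 / 51935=68.44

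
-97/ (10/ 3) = -29.10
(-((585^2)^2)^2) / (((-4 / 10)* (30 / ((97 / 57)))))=147834621420465997265625 / 76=1945192387111394700863.49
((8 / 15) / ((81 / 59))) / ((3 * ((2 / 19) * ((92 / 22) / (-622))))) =-15339764 / 83835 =-182.98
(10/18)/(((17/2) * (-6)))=-5/459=-0.01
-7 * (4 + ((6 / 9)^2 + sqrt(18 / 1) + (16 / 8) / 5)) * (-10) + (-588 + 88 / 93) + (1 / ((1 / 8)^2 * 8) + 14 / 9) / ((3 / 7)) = -188866 / 837 + 210 * sqrt(2) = 71.34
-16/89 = -0.18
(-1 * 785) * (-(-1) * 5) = -3925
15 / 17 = 0.88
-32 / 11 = -2.91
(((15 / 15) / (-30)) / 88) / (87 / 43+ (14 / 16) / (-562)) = -12083 / 64490415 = -0.00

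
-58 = -58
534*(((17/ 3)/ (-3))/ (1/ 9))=-9078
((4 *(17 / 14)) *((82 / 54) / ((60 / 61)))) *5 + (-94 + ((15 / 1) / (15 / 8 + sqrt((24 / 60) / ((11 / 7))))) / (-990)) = -735676241 / 13017186 + 32 *sqrt(770) / 378807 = -56.51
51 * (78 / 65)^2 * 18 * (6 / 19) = 198288 / 475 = 417.45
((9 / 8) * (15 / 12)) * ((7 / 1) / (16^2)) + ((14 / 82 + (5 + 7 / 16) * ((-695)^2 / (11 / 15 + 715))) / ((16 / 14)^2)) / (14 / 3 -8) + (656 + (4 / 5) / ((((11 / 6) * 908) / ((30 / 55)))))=-420620410636787 / 2250996678656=-186.86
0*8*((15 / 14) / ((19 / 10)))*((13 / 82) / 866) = 0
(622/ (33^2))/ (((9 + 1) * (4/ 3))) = 311/ 7260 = 0.04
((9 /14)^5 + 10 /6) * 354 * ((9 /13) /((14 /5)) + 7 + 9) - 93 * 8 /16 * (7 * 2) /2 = 484126923829 /48941984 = 9891.85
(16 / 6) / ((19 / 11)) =88 / 57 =1.54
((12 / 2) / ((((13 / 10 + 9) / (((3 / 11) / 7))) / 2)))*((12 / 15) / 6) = 0.01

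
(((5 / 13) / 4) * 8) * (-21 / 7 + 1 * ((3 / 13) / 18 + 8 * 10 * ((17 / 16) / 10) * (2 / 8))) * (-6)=1345 / 338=3.98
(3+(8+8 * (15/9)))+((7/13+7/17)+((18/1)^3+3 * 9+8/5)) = 19511704/3315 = 5885.88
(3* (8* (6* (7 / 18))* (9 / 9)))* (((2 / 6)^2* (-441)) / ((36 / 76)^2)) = -990584 / 81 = -12229.43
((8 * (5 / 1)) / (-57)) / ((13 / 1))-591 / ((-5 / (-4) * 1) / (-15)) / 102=875182 / 12597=69.48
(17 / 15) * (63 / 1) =357 / 5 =71.40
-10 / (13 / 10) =-100 / 13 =-7.69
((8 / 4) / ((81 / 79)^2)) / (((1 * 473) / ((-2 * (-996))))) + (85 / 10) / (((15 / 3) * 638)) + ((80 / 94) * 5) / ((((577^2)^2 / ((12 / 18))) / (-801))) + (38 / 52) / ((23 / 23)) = 355357112748449565403657 / 40633326719002646780580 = 8.75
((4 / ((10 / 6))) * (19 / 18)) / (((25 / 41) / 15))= 1558 / 25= 62.32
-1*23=-23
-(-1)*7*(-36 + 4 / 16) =-1001 / 4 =-250.25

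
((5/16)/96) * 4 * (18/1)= 0.23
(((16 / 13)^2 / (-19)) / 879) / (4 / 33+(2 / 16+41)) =-22528 / 10244621647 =-0.00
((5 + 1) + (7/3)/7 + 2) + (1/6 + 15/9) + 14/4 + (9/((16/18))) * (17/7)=6427/168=38.26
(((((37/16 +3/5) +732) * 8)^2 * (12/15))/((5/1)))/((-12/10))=-3456616849/750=-4608822.47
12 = 12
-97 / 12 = -8.08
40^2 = 1600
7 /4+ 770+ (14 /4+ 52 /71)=220379 /284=775.98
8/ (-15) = -8/ 15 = -0.53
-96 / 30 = -16 / 5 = -3.20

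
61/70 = 0.87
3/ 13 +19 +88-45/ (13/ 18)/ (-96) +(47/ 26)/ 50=561163/ 5200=107.92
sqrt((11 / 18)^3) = 11 * sqrt(22) / 108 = 0.48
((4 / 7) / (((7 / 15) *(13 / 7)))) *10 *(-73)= -43800 / 91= -481.32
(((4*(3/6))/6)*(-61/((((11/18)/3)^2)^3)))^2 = 80989749659.81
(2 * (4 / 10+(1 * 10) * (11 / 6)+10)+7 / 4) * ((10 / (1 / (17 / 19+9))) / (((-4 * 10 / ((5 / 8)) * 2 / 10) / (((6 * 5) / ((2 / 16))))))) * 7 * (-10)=7690375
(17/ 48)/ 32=0.01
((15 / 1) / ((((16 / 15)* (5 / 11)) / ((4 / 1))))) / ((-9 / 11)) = -605 / 4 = -151.25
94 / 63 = 1.49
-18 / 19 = -0.95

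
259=259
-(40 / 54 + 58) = -1586 / 27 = -58.74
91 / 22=4.14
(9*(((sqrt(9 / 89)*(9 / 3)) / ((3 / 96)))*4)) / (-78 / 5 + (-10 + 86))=25920*sqrt(89) / 13439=18.20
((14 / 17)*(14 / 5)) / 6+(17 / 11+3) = 13828 / 2805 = 4.93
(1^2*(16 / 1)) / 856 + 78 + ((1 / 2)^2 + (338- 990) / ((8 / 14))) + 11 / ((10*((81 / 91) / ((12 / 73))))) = -4481680039 / 4217940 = -1062.53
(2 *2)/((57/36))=48/19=2.53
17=17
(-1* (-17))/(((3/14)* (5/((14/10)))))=1666/75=22.21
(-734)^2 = 538756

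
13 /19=0.68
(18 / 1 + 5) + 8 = 31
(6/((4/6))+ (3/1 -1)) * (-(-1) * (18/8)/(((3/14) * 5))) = 231/10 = 23.10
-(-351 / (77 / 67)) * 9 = 211653 / 77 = 2748.74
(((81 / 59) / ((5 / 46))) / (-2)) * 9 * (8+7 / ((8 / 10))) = -1123389 / 1180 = -952.02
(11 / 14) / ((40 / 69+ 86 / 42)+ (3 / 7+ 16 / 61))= 15433 / 65176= 0.24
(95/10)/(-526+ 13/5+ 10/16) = -380/20911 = -0.02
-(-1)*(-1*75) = -75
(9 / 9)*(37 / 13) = 37 / 13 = 2.85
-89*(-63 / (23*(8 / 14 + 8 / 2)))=39249 / 736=53.33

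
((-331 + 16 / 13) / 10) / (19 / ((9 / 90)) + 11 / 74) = -158619 / 914615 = -0.17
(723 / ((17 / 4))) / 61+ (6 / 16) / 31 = 720327 / 257176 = 2.80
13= 13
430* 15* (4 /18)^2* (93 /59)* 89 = 23727400 /531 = 44684.37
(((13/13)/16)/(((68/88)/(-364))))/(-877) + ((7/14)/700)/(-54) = 37822891/1127120400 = 0.03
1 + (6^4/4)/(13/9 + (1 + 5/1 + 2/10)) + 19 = 5365/86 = 62.38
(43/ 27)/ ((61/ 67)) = 2881/ 1647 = 1.75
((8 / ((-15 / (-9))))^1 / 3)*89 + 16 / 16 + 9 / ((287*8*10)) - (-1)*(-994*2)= -42352007 / 22960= -1844.60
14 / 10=7 / 5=1.40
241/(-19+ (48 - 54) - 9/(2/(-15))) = 482/85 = 5.67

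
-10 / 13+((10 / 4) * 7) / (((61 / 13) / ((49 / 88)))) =182475 / 139568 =1.31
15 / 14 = 1.07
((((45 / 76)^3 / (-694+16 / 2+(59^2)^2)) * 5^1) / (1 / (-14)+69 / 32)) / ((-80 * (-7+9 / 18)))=25515 / 322912211450608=0.00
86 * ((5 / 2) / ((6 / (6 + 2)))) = 860 / 3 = 286.67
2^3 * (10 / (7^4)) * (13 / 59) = 1040 / 141659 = 0.01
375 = 375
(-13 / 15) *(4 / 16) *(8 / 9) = -26 / 135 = -0.19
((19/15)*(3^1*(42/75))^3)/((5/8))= 3753792/390625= 9.61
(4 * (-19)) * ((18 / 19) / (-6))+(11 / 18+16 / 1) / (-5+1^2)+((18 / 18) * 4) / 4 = 637 / 72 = 8.85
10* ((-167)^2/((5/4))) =223112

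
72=72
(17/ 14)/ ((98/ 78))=663/ 686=0.97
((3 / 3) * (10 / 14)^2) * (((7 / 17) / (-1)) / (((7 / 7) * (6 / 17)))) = -0.60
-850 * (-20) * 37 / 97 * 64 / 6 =20128000 / 291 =69168.38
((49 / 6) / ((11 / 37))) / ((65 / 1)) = 1813 / 4290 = 0.42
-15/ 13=-1.15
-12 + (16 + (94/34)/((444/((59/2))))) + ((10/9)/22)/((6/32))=6655103/1494504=4.45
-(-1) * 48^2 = 2304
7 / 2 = 3.50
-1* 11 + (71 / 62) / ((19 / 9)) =-12319 / 1178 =-10.46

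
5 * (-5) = -25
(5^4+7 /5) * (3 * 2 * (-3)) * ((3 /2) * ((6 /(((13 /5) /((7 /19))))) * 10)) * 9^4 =-233026249680 /247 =-943426112.06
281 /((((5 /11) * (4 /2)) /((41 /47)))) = 126731 /470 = 269.64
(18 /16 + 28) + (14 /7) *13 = 55.12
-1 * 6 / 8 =-3 / 4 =-0.75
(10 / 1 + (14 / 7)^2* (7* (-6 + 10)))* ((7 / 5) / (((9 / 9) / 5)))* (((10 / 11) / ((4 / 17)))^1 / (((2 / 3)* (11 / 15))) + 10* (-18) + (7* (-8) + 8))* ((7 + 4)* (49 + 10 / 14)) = -1130677578 / 11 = -102788870.73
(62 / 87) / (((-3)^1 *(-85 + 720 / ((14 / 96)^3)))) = -21266 / 20774839185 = -0.00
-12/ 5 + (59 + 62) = 593/ 5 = 118.60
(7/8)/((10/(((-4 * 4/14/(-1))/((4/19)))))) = 19/40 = 0.48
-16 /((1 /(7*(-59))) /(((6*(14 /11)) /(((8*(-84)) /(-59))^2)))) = 205379 /528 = 388.98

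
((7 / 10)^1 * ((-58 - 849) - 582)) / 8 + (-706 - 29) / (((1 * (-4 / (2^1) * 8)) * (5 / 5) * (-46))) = -483133 / 3680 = -131.29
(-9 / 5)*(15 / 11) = -27 / 11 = -2.45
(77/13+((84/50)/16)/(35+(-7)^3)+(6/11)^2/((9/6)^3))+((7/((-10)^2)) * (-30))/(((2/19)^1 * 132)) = 22121743/3775200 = 5.86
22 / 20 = 11 / 10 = 1.10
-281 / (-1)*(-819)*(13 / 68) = -2991807 / 68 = -43997.16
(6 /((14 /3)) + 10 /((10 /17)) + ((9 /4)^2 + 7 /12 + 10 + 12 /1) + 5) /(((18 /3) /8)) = 17113 /252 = 67.91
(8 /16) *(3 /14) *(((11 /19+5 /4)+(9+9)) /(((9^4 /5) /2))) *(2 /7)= 7535 /8144388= 0.00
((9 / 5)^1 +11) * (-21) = -1344 / 5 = -268.80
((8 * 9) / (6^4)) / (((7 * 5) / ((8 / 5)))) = 4 / 1575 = 0.00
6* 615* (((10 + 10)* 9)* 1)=664200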